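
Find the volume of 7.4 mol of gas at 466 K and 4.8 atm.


PV = nRT  (R = 0.08206 L·atm/(mol·K))
V = nRT/P = 7.4×0.08206×466/4.8
= 58.953 L

58.953 L


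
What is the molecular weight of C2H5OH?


M(C2H5OH) = 2×12.01 + 6×1.008 + 1×16.0
= 24.02 + 6.05 + 16.0
= 46.07 g/mol

46.07 g/mol


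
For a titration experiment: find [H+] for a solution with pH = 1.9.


[H+] = 10^(-pH) = 10^(-1.9)
= 1.26×10^-2 M

1.26×10^-2 M


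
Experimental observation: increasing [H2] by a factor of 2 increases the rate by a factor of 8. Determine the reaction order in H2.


rate ∝ [H2]^n
2^n = 8 → n = 3
Order in H2: 3

3


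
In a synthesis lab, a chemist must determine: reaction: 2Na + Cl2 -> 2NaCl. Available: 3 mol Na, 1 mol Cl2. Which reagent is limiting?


Mole ratio available / coefficient:
  Na: 3/2 = 1.500
  Cl2: 1/1 = 1.000
Smaller ratio is limiting.

Cl2


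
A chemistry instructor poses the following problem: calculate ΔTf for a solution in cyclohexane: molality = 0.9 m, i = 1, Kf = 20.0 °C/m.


ΔTf = Kf × m × i
= 20.0 × 0.9 × 1
= 18.0 °C

18.0 °C


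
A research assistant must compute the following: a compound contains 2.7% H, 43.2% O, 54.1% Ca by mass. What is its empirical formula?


Assume 100 g sample. Moles of each element:
  H: 2.7/1.008 = 2.679 mol
  O: 43.2/16.0 = 2.7 mol
  Ca: 54.1/40.08 = 1.35 mol
Divide by smallest (1.35):
  H: 2.679/1.35 = 1.98
  O: 2.7/1.35 = 2.0
  Ca: 1.35/1.35 = 1.0
Empirical formula: CaO2H2

CaO2H2


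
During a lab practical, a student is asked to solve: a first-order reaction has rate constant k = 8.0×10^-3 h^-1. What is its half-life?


t½ = ln2/k = 0.693147/(8.0×10^-3 h^-1)
= 86.64 h

86.64 h


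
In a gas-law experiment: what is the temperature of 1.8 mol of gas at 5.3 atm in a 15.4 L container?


PV = nRT  (R = 0.08206 L·atm/(mol·K))
T = PV/(nR) = 5.3×15.4/(1.8×0.08206)
= 81.62/0.147708
= 552.58 K

552.58 K


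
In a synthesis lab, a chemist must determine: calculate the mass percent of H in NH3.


M(NH3) = 1×14.01 + 3×1.008 = 17.034 g/mol
Mass of H = 3 × 1.008 = 3.024 g/mol
% H = 3.024/17.034 × 100 = 17.75%

17.75%


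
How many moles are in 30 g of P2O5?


M(P2O5) = 141.94 g/mol
n = mass/M = 30/141.94 = 0.2114 mol

0.2114 mol


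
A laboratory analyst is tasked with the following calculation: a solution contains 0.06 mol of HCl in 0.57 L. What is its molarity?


M = n/V = 0.06/0.57 = 0.105 mol/L

0.105 M


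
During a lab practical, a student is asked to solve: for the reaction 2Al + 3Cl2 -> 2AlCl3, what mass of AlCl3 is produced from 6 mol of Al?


Mole ratio AlCl3:Al = 2:2
n(AlCl3) = 6 × 2/2 = 6.000 mol
mass = 6.000 × 133.33 = 799.98 g

799.98 g


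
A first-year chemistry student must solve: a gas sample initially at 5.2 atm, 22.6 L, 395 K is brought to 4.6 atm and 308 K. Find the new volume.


P1V1/T1 = P2V2/T2
V2 = P1V1T2/(T1P2)
= 5.2×22.6×308/(395×4.6)
= 19.921 L

19.921 L


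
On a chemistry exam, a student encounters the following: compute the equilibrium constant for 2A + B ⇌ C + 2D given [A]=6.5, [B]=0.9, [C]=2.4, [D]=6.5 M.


Kc = [C][D]^2/([A]^2[B])
= (2.4^1 × 6.5^2)/(6.5^2 × 0.9^1)
= 101.4/38.025
= 2.667

2.667


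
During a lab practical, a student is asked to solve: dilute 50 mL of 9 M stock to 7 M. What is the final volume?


C1V1 = C2V2
9 × 50 = 7 × V2
V2 = 450/7 = 64.29 mL

64.29 mL


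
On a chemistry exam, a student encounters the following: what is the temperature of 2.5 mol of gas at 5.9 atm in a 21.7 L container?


PV = nRT  (R = 0.08206 L·atm/(mol·K))
T = PV/(nR) = 5.9×21.7/(2.5×0.08206)
= 128.03/0.205150
= 624.08 K

624.08 K


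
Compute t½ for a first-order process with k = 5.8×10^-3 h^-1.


t½ = ln2/k = 0.693147/(5.8×10^-3 h^-1)
= 119.5 h

119.5 h


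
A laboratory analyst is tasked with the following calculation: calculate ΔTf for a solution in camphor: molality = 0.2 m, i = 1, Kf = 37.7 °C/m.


ΔTf = Kf × m × i
= 37.7 × 0.2 × 1
= 7.54 °C

7.54 °C


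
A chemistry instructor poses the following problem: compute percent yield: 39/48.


% yield = actual/theoretical × 100
= 39/48 × 100
= 81.25%

81.25%


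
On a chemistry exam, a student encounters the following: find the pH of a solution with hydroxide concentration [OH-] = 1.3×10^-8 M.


pOH = -log10([OH-]) = -log10(1.3×10^-8)
= 8 - log10(1.3) = 7.89
pH = 14 - pOH = 14 - 7.89 = 6.11

6.11


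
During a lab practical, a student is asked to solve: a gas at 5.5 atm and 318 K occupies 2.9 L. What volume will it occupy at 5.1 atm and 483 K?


P1V1/T1 = P2V2/T2
V2 = P1V1T2/(T1P2)
= 5.5×2.9×483/(318×5.1)
= 4.75 L

4.75 L


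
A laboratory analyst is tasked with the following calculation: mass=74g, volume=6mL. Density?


ρ = mass/volume
= 74/6
= 12.333 g/mL

12.333 g/mL


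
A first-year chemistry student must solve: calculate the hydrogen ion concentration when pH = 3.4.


[H+] = 10^(-pH) = 10^(-3.4)
= 3.98×10^-4 M

3.98×10^-4 M


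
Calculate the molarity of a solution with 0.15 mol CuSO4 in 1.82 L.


M = n/V = 0.15/1.82 = 0.082 mol/L

0.082 M


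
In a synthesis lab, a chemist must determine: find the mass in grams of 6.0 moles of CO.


M(CO) = 28.01 g/mol
mass = n × M = 6.0 × 28.01 = 168.06 g

168.06 g


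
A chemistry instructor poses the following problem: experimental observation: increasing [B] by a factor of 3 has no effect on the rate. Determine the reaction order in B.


rate ∝ [B]^n
rate ∝ [B]^0
Order in B: 0

0


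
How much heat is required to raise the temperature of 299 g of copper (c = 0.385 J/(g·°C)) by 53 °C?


q = mcΔT = 299 × 0.385 × 53
= 6101.10 J

6101.10 J


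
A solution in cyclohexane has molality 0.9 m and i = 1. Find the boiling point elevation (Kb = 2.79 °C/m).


ΔTb = Kb × m × i
= 2.79 × 0.9 × 1
= 2.511 °C

2.511 °C


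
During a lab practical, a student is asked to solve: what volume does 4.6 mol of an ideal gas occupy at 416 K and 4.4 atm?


PV = nRT  (R = 0.08206 L·atm/(mol·K))
V = nRT/P = 4.6×0.08206×416/4.4
= 35.689 L

35.689 L


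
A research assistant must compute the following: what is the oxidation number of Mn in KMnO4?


(+1) + x + 4(-2) = 0, so x = +7
Oxidation number: +7

+7


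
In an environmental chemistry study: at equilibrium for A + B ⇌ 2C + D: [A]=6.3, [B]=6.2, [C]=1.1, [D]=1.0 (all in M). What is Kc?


Kc = [C]^2[D]/([A][B])
= (1.1^2 × 1.0^1)/(6.3^1 × 6.2^1)
= 1.21/39.06
= 0.03098

0.03098


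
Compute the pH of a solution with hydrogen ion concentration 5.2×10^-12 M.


pH = -log10([H+]) = -log10(5.2×10^-12)
= 12 - log10(5.2)
= 12 - 0.72
= 11.28

11.28


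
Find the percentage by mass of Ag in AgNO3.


M(AgNO3) = 1×107.87 + 1×14.01 + 3×16.0 = 169.88 g/mol
Mass of Ag = 1 × 107.87 = 107.87 g/mol
% Ag = 107.87/169.88 × 100 = 63.50%

63.50%


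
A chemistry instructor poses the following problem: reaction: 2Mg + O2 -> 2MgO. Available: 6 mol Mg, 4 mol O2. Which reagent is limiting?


Mole ratio available / coefficient:
  Mg: 6/2 = 3.000
  O2: 4/1 = 4.000
Smaller ratio is limiting.

Mg


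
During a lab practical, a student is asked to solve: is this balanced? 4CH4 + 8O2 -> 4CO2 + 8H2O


Equation: 4CH4 + 8O2 -> 4CO2 + 8H2O
Check atoms: C: 4=4, H: 16=16, O: 16=16
Balanced

Yes, balanced


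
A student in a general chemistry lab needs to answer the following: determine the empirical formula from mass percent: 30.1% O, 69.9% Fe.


Assume 100 g sample. Moles of each element:
  O: 30.1/16.0 = 1.881 mol
  Fe: 69.9/55.85 = 1.252 mol
Divide by smallest (1.252):
  O: 1.881/1.252 = 1.5
  Fe: 1.252/1.252 = 1.0
Multiply all ratios by 2 to obtain whole numbers.
Empirical formula: Fe2O3

Fe2O3


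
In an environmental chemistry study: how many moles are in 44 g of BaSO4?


M(BaSO4) = 233.4 g/mol
n = mass/M = 44/233.4 = 0.1885 mol

0.1885 mol


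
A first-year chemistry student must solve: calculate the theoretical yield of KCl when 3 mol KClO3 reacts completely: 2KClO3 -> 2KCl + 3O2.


Mole ratio KCl:KClO3 = 2:2
n(KCl) = 3 × 2/2 = 3.000 mol
mass = 3.000 × 74.55 = 223.65 g

223.65 g


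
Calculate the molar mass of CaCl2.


M(CaCl2) = 1×40.08 + 2×35.45
= 40.08 + 70.9
= 110.98 g/mol

110.98 g/mol


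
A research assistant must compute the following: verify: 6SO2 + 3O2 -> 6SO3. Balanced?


Equation: 6SO2 + 3O2 -> 6SO3
Check atoms: O: 18=18, S: 6=6
Balanced

Yes, balanced


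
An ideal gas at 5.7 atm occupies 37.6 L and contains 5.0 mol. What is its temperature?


PV = nRT  (R = 0.08206 L·atm/(mol·K))
T = PV/(nR) = 5.7×37.6/(5.0×0.08206)
= 214.32/0.410300
= 522.35 K

522.35 K


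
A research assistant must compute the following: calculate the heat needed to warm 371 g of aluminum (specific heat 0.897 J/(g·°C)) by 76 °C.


q = mcΔT = 371 × 0.897 × 76
= 25291.81 J

25291.81 J


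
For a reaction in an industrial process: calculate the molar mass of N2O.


M(N2O) = 2×14.01 + 1×16.0
= 28.02 + 16.0
= 44.02 g/mol

44.02 g/mol


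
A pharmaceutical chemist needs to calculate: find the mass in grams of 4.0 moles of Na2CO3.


M(Na2CO3) = 105.99 g/mol
mass = n × M = 4.0 × 105.99 = 423.96 g

423.96 g


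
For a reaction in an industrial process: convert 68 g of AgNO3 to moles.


M(AgNO3) = 169.88 g/mol
n = mass/M = 68/169.88 = 0.4003 mol

0.4003 mol


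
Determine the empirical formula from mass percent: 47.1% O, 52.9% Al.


Assume 100 g sample. Moles of each element:
  O: 47.1/16.0 = 2.944 mol
  Al: 52.9/26.98 = 1.961 mol
Divide by smallest (1.961):
  O: 2.944/1.961 = 1.5
  Al: 1.961/1.961 = 1.0
Multiply all ratios by 2 to obtain whole numbers.
Empirical formula: Al2O3

Al2O3


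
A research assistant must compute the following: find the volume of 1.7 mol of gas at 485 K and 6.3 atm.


PV = nRT  (R = 0.08206 L·atm/(mol·K))
V = nRT/P = 1.7×0.08206×485/6.3
= 10.739 L

10.739 L


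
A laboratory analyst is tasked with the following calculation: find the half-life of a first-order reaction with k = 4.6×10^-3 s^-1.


t½ = ln2/k = 0.693147/(4.6×10^-3 s^-1)
= 150.7 s

150.7 s


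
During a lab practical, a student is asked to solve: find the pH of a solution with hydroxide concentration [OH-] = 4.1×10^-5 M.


pOH = -log10([OH-]) = -log10(4.1×10^-5)
= 5 - log10(4.1) = 4.39
pH = 14 - pOH = 14 - 4.39 = 9.61

9.61


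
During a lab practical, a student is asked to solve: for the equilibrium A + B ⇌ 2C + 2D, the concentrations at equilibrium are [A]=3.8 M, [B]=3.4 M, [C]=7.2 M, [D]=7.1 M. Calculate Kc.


Kc = [C]^2[D]^2/([A][B])
= (7.2^2 × 7.1^2)/(3.8^1 × 3.4^1)
= 2613.2544/12.92
= 202.3

202.3


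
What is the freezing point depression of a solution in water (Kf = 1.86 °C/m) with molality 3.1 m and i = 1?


ΔTf = Kf × m × i
= 1.86 × 3.1 × 1
= 5.766 °C

5.766 °C


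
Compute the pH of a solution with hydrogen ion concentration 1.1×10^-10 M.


pH = -log10([H+]) = -log10(1.1×10^-10)
= 10 - log10(1.1)
= 10 - 0.04
= 9.96

9.96


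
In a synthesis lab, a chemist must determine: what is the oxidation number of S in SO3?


x + 3(-2) = 0, so x = +6
Oxidation number: +6

+6


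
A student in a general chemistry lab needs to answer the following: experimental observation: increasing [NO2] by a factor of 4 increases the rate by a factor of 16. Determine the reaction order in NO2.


rate ∝ [NO2]^n
4^n = 16 → n = 2
Order in NO2: 2

2


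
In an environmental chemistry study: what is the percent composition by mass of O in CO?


M(CO) = 1×12.01 + 1×16.0 = 28.01 g/mol
Mass of O = 1 × 16.0 = 16.00 g/mol
% O = 16.00/28.01 × 100 = 57.12%

57.12%


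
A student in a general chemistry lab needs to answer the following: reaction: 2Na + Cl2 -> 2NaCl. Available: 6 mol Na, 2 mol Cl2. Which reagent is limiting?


Mole ratio available / coefficient:
  Na: 6/2 = 3.000
  Cl2: 2/1 = 2.000
Smaller ratio is limiting.

Cl2


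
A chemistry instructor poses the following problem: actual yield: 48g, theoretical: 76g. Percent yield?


% yield = actual/theoretical × 100
= 48/76 × 100
= 63.16%

63.16%


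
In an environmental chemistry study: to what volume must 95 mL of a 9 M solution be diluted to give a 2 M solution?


C1V1 = C2V2
9 × 95 = 2 × V2
V2 = 855/2 = 427.5 mL

427.5 mL


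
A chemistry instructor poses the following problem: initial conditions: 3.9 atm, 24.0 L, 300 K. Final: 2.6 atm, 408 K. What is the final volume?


P1V1/T1 = P2V2/T2
V2 = P1V1T2/(T1P2)
= 3.9×24.0×408/(300×2.6)
= 48.96 L

48.96 L


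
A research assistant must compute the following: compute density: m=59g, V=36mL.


ρ = mass/volume
= 59/36
= 1.639 g/mL

1.639 g/mL


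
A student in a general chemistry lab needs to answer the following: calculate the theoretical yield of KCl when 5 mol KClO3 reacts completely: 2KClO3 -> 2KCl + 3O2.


Mole ratio KCl:KClO3 = 2:2
n(KCl) = 5 × 2/2 = 5.000 mol
mass = 5.000 × 74.55 = 372.75 g

372.75 g


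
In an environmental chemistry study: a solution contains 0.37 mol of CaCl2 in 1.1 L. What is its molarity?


M = n/V = 0.37/1.1 = 0.336 mol/L

0.336 M


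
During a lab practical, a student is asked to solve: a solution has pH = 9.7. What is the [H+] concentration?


[H+] = 10^(-pH) = 10^(-9.7)
= 2.0×10^-10 M

2.0×10^-10 M


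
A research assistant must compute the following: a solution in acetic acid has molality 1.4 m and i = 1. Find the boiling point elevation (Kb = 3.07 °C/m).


ΔTb = Kb × m × i
= 3.07 × 1.4 × 1
= 4.298 °C

4.298 °C


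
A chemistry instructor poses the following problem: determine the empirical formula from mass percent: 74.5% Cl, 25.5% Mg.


Assume 100 g sample. Moles of each element:
  Cl: 74.5/35.45 = 2.102 mol
  Mg: 25.5/24.31 = 1.049 mol
Divide by smallest (1.049):
  Cl: 2.102/1.049 = 2.0
  Mg: 1.049/1.049 = 1.0
Empirical formula: MgCl2

MgCl2


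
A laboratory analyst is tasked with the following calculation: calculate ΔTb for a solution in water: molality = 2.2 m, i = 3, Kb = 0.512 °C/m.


ΔTb = Kb × m × i
= 0.512 × 2.2 × 3
= 3.3792 °C

3.3792 °C


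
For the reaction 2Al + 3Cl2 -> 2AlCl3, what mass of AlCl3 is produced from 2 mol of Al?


Mole ratio AlCl3:Al = 2:2
n(AlCl3) = 2 × 2/2 = 2.000 mol
mass = 2.000 × 133.33 = 266.66 g

266.66 g


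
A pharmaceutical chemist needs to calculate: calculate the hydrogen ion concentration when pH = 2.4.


[H+] = 10^(-pH) = 10^(-2.4)
= 3.98×10^-3 M

3.98×10^-3 M


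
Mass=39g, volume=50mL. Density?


ρ = mass/volume
= 39/50
= 0.78 g/mL

0.78 g/mL


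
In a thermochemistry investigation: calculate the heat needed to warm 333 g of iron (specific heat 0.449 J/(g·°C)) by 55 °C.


q = mcΔT = 333 × 0.449 × 55
= 8223.44 J

8223.44 J


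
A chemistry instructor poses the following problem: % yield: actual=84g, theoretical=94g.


% yield = actual/theoretical × 100
= 84/94 × 100
= 89.36%

89.36%


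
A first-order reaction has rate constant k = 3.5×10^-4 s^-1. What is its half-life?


t½ = ln2/k = 0.693147/(3.5×10^-4 s^-1)
= 1980 s

1980 s


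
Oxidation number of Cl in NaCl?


halide: -1
Oxidation number: -1

-1


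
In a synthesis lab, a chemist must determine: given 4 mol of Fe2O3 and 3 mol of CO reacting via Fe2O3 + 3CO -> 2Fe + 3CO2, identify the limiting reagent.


Mole ratio available / coefficient:
  Fe2O3: 4/1 = 4.000
  CO: 3/3 = 1.000
Smaller ratio is limiting.

CO


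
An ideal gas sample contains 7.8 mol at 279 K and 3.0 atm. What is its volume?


PV = nRT  (R = 0.08206 L·atm/(mol·K))
V = nRT/P = 7.8×0.08206×279/3.0
= 59.526 L

59.526 L


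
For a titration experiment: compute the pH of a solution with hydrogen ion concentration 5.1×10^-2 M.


pH = -log10([H+]) = -log10(5.1×10^-2)
= 2 - log10(5.1)
= 2 - 0.71
= 1.29

1.29


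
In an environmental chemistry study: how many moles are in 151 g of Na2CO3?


M(Na2CO3) = 105.99 g/mol
n = mass/M = 151/105.99 = 1.4247 mol

1.4247 mol


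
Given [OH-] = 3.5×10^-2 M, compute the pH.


pOH = -log10([OH-]) = -log10(3.5×10^-2)
= 2 - log10(3.5) = 1.46
pH = 14 - pOH = 14 - 1.46 = 12.54

12.54


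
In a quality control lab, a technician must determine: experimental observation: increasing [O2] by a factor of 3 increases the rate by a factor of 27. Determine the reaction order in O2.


rate ∝ [O2]^n
3^n = 27 → n = 3
Order in O2: 3

3


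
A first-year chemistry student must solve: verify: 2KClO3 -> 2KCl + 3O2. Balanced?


Equation: 2KClO3 -> 2KCl + 3O2
Check atoms: Cl: 2=2, K: 2=2, O: 6=6
Balanced

Yes, balanced


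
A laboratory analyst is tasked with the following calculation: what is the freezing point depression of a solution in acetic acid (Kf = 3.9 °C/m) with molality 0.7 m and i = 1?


ΔTf = Kf × m × i
= 3.9 × 0.7 × 1
= 2.73 °C

2.73 °C


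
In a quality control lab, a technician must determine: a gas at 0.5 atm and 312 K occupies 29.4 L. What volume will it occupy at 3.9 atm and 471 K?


P1V1/T1 = P2V2/T2
V2 = P1V1T2/(T1P2)
= 0.5×29.4×471/(312×3.9)
= 5.69 L

5.69 L


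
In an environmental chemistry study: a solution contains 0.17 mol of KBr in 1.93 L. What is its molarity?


M = n/V = 0.17/1.93 = 0.088 mol/L

0.088 M


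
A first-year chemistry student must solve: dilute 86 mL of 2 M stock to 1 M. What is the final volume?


C1V1 = C2V2
2 × 86 = 1 × V2
V2 = 172/1 = 172.0 mL

172.0 mL


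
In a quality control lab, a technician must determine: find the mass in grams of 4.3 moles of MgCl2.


M(MgCl2) = 95.21 g/mol
mass = n × M = 4.3 × 95.21 = 409.40 g

409.40 g


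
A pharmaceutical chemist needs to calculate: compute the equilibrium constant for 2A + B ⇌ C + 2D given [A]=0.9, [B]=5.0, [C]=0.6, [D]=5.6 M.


Kc = [C][D]^2/([A]^2[B])
= (0.6^1 × 5.6^2)/(0.9^2 × 5.0^1)
= 18.816/4.05
= 4.646

4.646


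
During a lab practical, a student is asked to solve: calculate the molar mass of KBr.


M(KBr) = 1×39.1 + 1×79.9
= 39.1 + 79.9
= 119.0 g/mol

119.0 g/mol


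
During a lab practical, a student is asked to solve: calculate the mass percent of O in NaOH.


M(NaOH) = 1×22.99 + 1×16.0 + 1×1.008 = 39.998 g/mol
Mass of O = 1 × 16.0 = 16.00 g/mol
% O = 16.00/39.998 × 100 = 40.00%

40.00%


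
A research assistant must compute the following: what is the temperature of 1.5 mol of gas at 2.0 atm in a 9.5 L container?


PV = nRT  (R = 0.08206 L·atm/(mol·K))
T = PV/(nR) = 2.0×9.5/(1.5×0.08206)
= 19.00/0.123090
= 154.36 K

154.36 K


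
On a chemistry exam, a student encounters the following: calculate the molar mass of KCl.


M(KCl) = 1×39.1 + 1×35.45
= 39.1 + 35.45
= 74.55 g/mol

74.55 g/mol


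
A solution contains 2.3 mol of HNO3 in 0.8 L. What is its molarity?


M = n/V = 2.3/0.8 = 2.875 mol/L

2.875 M


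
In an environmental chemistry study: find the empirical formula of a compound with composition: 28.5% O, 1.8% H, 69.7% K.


Assume 100 g sample. Moles of each element:
  O: 28.5/16.0 = 1.781 mol
  H: 1.8/1.008 = 1.786 mol
  K: 69.7/39.1 = 1.783 mol
Divide by smallest (1.781):
  O: 1.781/1.781 = 1.0
  H: 1.786/1.781 = 1.0
  K: 1.783/1.781 = 1.0
Empirical formula: KOH

KOH


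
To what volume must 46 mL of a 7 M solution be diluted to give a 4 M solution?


C1V1 = C2V2
7 × 46 = 4 × V2
V2 = 322/4 = 80.5 mL

80.5 mL


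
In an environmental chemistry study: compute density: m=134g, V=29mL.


ρ = mass/volume
= 134/29
= 4.621 g/mL

4.621 g/mL


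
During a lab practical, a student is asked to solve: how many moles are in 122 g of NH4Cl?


M(NH4Cl) = 53.49 g/mol
n = mass/M = 122/53.49 = 2.2808 mol

2.2808 mol


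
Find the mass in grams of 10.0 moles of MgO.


M(MgO) = 40.31 g/mol
mass = n × M = 10.0 × 40.31 = 403.10 g

403.10 g


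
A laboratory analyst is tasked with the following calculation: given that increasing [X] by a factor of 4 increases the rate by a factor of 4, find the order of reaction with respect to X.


rate ∝ [X]^n
4^n = 4 → n = 1
Order in X: 1

1


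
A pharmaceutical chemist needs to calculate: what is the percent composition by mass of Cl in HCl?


M(HCl) = 1×1.008 + 1×35.45 = 36.458 g/mol
Mass of Cl = 1 × 35.45 = 35.45 g/mol
% Cl = 35.45/36.458 × 100 = 97.24%

97.24%


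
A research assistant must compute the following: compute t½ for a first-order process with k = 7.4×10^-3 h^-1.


t½ = ln2/k = 0.693147/(7.4×10^-3 h^-1)
= 93.67 h

93.67 h


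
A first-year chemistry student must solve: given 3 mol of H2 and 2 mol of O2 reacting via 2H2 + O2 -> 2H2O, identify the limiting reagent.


Mole ratio available / coefficient:
  H2: 3/2 = 1.500
  O2: 2/1 = 2.000
Smaller ratio is limiting.

H2


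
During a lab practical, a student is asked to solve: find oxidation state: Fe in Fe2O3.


2x + 3(-2) = 0, so x = +3
Oxidation number: +3

+3


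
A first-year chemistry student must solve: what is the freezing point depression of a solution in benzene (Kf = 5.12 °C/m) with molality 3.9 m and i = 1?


ΔTf = Kf × m × i
= 5.12 × 3.9 × 1
= 19.968 °C

19.968 °C


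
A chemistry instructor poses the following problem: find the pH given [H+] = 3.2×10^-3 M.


pH = -log10([H+]) = -log10(3.2×10^-3)
= 3 - log10(3.2)
= 3 - 0.51
= 2.49

2.49


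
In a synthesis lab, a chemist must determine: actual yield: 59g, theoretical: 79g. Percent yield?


% yield = actual/theoretical × 100
= 59/79 × 100
= 74.68%

74.68%


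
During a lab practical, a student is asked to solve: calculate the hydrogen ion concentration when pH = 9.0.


[H+] = 10^(-pH) = 10^(-9.0)
= 1.0×10^-9 M

1.0×10^-9 M


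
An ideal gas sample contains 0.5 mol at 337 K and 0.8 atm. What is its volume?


PV = nRT  (R = 0.08206 L·atm/(mol·K))
V = nRT/P = 0.5×0.08206×337/0.8
= 17.284 L

17.284 L


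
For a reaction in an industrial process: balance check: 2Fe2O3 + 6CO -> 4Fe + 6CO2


Equation: 2Fe2O3 + 6CO -> 4Fe + 6CO2
Check atoms: C: 6=6, Fe: 4=4, O: 12=12
Balanced

Yes, balanced


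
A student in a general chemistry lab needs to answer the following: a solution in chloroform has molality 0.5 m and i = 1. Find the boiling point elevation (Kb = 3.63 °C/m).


ΔTb = Kb × m × i
= 3.63 × 0.5 × 1
= 1.815 °C

1.815 °C


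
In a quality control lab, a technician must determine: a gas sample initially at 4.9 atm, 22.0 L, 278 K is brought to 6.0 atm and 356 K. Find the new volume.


P1V1/T1 = P2V2/T2
V2 = P1V1T2/(T1P2)
= 4.9×22.0×356/(278×6.0)
= 23.008 L

23.008 L


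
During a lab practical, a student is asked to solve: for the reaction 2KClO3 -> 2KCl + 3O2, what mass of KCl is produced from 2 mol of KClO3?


Mole ratio KCl:KClO3 = 2:2
n(KCl) = 2 × 2/2 = 2.000 mol
mass = 2.000 × 74.55 = 149.1 g

149.1 g


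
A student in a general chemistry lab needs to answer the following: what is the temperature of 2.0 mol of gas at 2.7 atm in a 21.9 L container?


PV = nRT  (R = 0.08206 L·atm/(mol·K))
T = PV/(nR) = 2.7×21.9/(2.0×0.08206)
= 59.13/0.164120
= 360.29 K

360.29 K


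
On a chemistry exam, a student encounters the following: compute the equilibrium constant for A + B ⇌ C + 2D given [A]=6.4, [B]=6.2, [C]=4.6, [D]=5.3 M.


Kc = [C][D]^2/([A][B])
= (4.6^1 × 5.3^2)/(6.4^1 × 6.2^1)
= 129.214/39.68
= 3.256

3.256


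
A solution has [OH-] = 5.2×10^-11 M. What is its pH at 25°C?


pOH = -log10([OH-]) = -log10(5.2×10^-11)
= 11 - log10(5.2) = 10.28
pH = 14 - pOH = 14 - 10.28 = 3.72

3.72


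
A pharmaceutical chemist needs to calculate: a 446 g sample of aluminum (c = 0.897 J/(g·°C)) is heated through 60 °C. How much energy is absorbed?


q = mcΔT = 446 × 0.897 × 60
= 24003.72 J

24003.72 J


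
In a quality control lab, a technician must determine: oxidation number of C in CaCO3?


(+2) + x + 3(-2) = 0, so x = +4
Oxidation number: +4

+4


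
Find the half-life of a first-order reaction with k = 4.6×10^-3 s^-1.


t½ = ln2/k = 0.693147/(4.6×10^-3 s^-1)
= 150.7 s

150.7 s


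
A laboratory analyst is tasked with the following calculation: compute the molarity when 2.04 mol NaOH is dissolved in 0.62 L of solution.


M = n/V = 2.04/0.62 = 3.290 mol/L

3.290 M


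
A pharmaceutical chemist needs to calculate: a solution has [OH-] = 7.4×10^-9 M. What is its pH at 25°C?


pOH = -log10([OH-]) = -log10(7.4×10^-9)
= 9 - log10(7.4) = 8.13
pH = 14 - pOH = 14 - 8.13 = 5.87

5.87


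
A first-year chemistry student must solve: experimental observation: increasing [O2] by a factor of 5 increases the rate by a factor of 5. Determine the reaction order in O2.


rate ∝ [O2]^n
5^n = 5 → n = 1
Order in O2: 1

1


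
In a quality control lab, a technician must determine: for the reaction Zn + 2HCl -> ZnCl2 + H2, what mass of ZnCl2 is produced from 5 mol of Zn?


Mole ratio ZnCl2:Zn = 1:1
n(ZnCl2) = 5 × 1/1 = 5.000 mol
mass = 5.000 × 136.28 = 681.4 g

681.4 g


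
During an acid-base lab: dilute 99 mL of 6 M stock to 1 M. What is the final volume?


C1V1 = C2V2
6 × 99 = 1 × V2
V2 = 594/1 = 594.0 mL

594.0 mL


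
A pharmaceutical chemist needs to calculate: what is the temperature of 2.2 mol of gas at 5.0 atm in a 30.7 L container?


PV = nRT  (R = 0.08206 L·atm/(mol·K))
T = PV/(nR) = 5.0×30.7/(2.2×0.08206)
= 153.50/0.180532
= 850.26 K

850.26 K


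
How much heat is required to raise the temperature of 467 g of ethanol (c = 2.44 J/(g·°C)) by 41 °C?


q = mcΔT = 467 × 2.44 × 41
= 46718.68 J

46718.68 J


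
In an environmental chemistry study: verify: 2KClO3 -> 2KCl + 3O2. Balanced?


Equation: 2KClO3 -> 2KCl + 3O2
Check atoms: Cl: 2=2, K: 2=2, O: 6=6
Balanced

Yes, balanced


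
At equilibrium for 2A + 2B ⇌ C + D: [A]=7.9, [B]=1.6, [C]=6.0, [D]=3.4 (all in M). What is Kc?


Kc = [C][D]/([A]^2[B]^2)
= (6.0^1 × 3.4^1)/(7.9^2 × 1.6^2)
= 20.4/159.7696
= 0.1277

0.1277


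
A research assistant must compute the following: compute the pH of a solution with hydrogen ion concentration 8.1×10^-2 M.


pH = -log10([H+]) = -log10(8.1×10^-2)
= 2 - log10(8.1)
= 2 - 0.91
= 1.09

1.09


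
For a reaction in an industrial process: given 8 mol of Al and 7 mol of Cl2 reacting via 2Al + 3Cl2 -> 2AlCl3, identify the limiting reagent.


Mole ratio available / coefficient:
  Al: 8/2 = 4.000
  Cl2: 7/3 = 2.333
Smaller ratio is limiting.

Cl2


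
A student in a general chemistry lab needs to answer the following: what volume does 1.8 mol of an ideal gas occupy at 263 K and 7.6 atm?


PV = nRT  (R = 0.08206 L·atm/(mol·K))
V = nRT/P = 1.8×0.08206×263/7.6
= 5.111 L

5.111 L


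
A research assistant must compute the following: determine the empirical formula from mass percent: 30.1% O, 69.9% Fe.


Assume 100 g sample. Moles of each element:
  O: 30.1/16.0 = 1.881 mol
  Fe: 69.9/55.85 = 1.252 mol
Divide by smallest (1.252):
  O: 1.881/1.252 = 1.5
  Fe: 1.252/1.252 = 1.0
Multiply all ratios by 2 to obtain whole numbers.
Empirical formula: Fe2O3

Fe2O3


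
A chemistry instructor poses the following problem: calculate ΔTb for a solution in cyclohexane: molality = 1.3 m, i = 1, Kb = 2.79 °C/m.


ΔTb = Kb × m × i
= 2.79 × 1.3 × 1
= 3.627 °C

3.627 °C


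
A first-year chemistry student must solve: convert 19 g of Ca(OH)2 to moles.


M(Ca(OH)2) = 74.1 g/mol
n = mass/M = 19/74.1 = 0.2564 mol

0.2564 mol


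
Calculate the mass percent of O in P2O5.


M(P2O5) = 2×30.97 + 5×16.0 = 141.94 g/mol
Mass of O = 5 × 16.0 = 80.00 g/mol
% O = 80.00/141.94 × 100 = 56.36%

56.36%


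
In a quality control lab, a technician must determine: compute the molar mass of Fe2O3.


M(Fe2O3) = 2×55.85 + 3×16.0
= 111.7 + 48.0
= 159.7 g/mol

159.7 g/mol


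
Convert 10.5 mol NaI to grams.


M(NaI) = 149.89 g/mol
mass = n × M = 10.5 × 149.89 = 1573.85 g

1573.85 g


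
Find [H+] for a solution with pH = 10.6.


[H+] = 10^(-pH) = 10^(-10.6)
= 2.51×10^-11 M

2.51×10^-11 M


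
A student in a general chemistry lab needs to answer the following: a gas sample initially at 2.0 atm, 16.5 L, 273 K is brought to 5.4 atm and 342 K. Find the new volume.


P1V1/T1 = P2V2/T2
V2 = P1V1T2/(T1P2)
= 2.0×16.5×342/(273×5.4)
= 7.656 L

7.656 L


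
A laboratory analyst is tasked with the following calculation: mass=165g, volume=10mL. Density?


ρ = mass/volume
= 165/10
= 16.5 g/mL

16.5 g/mL


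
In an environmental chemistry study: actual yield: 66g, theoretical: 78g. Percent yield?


% yield = actual/theoretical × 100
= 66/78 × 100
= 84.62%

84.62%


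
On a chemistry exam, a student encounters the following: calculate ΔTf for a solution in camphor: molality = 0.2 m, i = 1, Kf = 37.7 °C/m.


ΔTf = Kf × m × i
= 37.7 × 0.2 × 1
= 7.54 °C

7.54 °C


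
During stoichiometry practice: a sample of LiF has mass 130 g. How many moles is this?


M(LiF) = 25.94 g/mol
n = mass/M = 130/25.94 = 5.0116 mol

5.0116 mol


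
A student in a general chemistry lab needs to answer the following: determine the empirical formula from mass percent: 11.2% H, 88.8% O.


Assume 100 g sample. Moles of each element:
  H: 11.2/1.008 = 11.111 mol
  O: 88.8/16.0 = 5.55 mol
Divide by smallest (5.55):
  H: 11.111/5.55 = 2.0
  O: 5.55/5.55 = 1.0
Empirical formula: H2O

H2O


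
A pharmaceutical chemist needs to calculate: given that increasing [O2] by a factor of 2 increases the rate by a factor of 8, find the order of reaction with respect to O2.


rate ∝ [O2]^n
2^n = 8 → n = 3
Order in O2: 3

3


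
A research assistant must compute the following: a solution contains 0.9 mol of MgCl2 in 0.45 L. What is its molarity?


M = n/V = 0.9/0.45 = 2.000 mol/L

2.000 M


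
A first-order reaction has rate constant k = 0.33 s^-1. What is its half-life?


t½ = ln2/k = 0.693147/(0.33 s^-1)
= 2.100 s

2.100 s


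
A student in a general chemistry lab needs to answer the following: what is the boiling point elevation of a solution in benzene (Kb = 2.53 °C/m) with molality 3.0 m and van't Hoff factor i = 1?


ΔTb = Kb × m × i
= 2.53 × 3.0 × 1
= 7.59 °C

7.59 °C


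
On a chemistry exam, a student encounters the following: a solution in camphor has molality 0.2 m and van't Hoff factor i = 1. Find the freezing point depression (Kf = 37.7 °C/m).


ΔTf = Kf × m × i
= 37.7 × 0.2 × 1
= 7.54 °C

7.54 °C


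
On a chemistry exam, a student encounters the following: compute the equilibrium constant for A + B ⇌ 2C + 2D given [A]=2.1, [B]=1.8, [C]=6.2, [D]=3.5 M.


Kc = [C]^2[D]^2/([A][B])
= (6.2^2 × 3.5^2)/(2.1^1 × 1.8^1)
= 470.89/3.78
= 124.6

124.6


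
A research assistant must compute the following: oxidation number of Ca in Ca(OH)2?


Group 2 metal: +2
Oxidation number: +2

+2


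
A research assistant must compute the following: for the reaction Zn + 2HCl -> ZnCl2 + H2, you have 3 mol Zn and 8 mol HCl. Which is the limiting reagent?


Mole ratio available / coefficient:
  Zn: 3/1 = 3.000
  HCl: 8/2 = 4.000
Smaller ratio is limiting.

Zn


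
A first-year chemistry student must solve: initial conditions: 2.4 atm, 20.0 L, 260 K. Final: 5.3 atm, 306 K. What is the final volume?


P1V1/T1 = P2V2/T2
V2 = P1V1T2/(T1P2)
= 2.4×20.0×306/(260×5.3)
= 10.659 L

10.659 L


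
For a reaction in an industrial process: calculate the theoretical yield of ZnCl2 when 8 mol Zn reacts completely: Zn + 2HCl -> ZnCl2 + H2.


Mole ratio ZnCl2:Zn = 1:1
n(ZnCl2) = 8 × 1/1 = 8.000 mol
mass = 8.000 × 136.28 = 1090.24 g

1090.24 g


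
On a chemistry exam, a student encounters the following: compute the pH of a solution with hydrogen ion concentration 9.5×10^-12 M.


pH = -log10([H+]) = -log10(9.5×10^-12)
= 12 - log10(9.5)
= 12 - 0.98
= 11.02

11.02


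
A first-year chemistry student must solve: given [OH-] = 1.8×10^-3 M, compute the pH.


pOH = -log10([OH-]) = -log10(1.8×10^-3)
= 3 - log10(1.8) = 2.74
pH = 14 - pOH = 14 - 2.74 = 11.26

11.26


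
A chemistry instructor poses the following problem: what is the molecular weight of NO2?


M(NO2) = 1×14.01 + 2×16.0
= 14.01 + 32.0
= 46.01 g/mol

46.01 g/mol


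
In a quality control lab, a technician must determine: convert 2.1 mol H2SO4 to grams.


M(H2SO4) = 98.09 g/mol
mass = n × M = 2.1 × 98.09 = 205.99 g

205.99 g


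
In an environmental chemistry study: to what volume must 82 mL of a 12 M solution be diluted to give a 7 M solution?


C1V1 = C2V2
12 × 82 = 7 × V2
V2 = 984/7 = 140.57 mL

140.57 mL


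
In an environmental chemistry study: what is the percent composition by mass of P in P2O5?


M(P2O5) = 2×30.97 + 5×16.0 = 141.94 g/mol
Mass of P = 2 × 30.97 = 61.94 g/mol
% P = 61.94/141.94 × 100 = 43.64%

43.64%


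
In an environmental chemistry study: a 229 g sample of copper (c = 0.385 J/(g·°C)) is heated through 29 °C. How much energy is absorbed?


q = mcΔT = 229 × 0.385 × 29
= 2556.79 J

2556.79 J


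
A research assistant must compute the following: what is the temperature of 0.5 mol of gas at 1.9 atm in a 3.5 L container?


PV = nRT  (R = 0.08206 L·atm/(mol·K))
T = PV/(nR) = 1.9×3.5/(0.5×0.08206)
= 6.65/0.041030
= 162.08 K

162.08 K


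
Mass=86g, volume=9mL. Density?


ρ = mass/volume
= 86/9
= 9.556 g/mL

9.556 g/mL


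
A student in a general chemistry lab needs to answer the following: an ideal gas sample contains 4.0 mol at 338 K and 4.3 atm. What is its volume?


PV = nRT  (R = 0.08206 L·atm/(mol·K))
V = nRT/P = 4.0×0.08206×338/4.3
= 25.801 L

25.801 L


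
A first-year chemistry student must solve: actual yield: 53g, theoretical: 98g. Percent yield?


% yield = actual/theoretical × 100
= 53/98 × 100
= 54.08%

54.08%


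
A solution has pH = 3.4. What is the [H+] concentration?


[H+] = 10^(-pH) = 10^(-3.4)
= 3.98×10^-4 M

3.98×10^-4 M


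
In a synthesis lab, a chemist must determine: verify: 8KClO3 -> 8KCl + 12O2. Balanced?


Equation: 8KClO3 -> 8KCl + 12O2
Check atoms: Cl: 8=8, K: 8=8, O: 24=24
Balanced

Yes, balanced


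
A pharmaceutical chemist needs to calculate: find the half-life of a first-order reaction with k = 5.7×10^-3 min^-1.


t½ = ln2/k = 0.693147/(5.7×10^-3 min^-1)
= 121.6 min

121.6 min


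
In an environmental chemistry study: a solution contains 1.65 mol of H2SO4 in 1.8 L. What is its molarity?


M = n/V = 1.65/1.8 = 0.917 mol/L

0.917 M


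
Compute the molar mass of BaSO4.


M(BaSO4) = 1×137.33 + 1×32.07 + 4×16.0
= 137.33 + 32.07 + 64.0
= 233.4 g/mol

233.4 g/mol


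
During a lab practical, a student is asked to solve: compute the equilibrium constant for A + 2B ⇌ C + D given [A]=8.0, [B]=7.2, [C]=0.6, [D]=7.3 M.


Kc = [C][D]/([A][B]^2)
= (0.6^1 × 7.3^1)/(8.0^1 × 7.2^2)
= 4.38/414.72
= 0.01056

0.01056


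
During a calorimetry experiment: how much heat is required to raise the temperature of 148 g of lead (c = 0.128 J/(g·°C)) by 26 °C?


q = mcΔT = 148 × 0.128 × 26
= 492.54 J

492.54 J


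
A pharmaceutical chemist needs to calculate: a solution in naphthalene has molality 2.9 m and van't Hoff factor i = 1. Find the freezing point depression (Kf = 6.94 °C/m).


ΔTf = Kf × m × i
= 6.94 × 2.9 × 1
= 20.126 °C

20.126 °C


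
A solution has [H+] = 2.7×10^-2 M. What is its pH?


pH = -log10([H+]) = -log10(2.7×10^-2)
= 2 - log10(2.7)
= 2 - 0.43
= 1.57

1.57


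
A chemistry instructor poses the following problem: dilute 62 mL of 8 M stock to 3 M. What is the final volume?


C1V1 = C2V2
8 × 62 = 3 × V2
V2 = 496/3 = 165.33 mL

165.33 mL


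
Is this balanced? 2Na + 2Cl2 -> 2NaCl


Equation: 2Na + 2Cl2 -> 2NaCl
Check atoms: Cl: 4≠2, Na: 2=2
Not balanced

No, not balanced


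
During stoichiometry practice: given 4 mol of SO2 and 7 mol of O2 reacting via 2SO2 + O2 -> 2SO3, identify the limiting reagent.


Mole ratio available / coefficient:
  SO2: 4/2 = 2.000
  O2: 7/1 = 7.000
Smaller ratio is limiting.

SO2


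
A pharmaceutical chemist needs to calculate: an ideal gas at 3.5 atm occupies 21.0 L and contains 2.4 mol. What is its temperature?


PV = nRT  (R = 0.08206 L·atm/(mol·K))
T = PV/(nR) = 3.5×21.0/(2.4×0.08206)
= 73.50/0.196944
= 373.20 K

373.20 K


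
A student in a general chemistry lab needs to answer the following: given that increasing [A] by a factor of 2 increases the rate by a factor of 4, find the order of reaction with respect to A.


rate ∝ [A]^n
2^n = 4 → n = 2
Order in A: 2

2


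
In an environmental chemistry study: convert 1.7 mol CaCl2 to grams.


M(CaCl2) = 110.98 g/mol
mass = n × M = 1.7 × 110.98 = 188.67 g

188.67 g


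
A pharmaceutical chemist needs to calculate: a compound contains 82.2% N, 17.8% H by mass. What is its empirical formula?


Assume 100 g sample. Moles of each element:
  N: 82.2/14.01 = 5.867 mol
  H: 17.8/1.008 = 17.659 mol
Divide by smallest (5.867):
  N: 5.867/5.867 = 1.0
  H: 17.659/5.867 = 3.01
Empirical formula: NH3

NH3


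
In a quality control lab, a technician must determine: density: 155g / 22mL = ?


ρ = mass/volume
= 155/22
= 7.045 g/mL

7.045 g/mL


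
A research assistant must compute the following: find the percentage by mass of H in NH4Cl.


M(NH4Cl) = 1×14.01 + 4×1.008 + 1×35.45 = 53.492 g/mol
Mass of H = 4 × 1.008 = 4.032 g/mol
% H = 4.032/53.492 × 100 = 7.54%

7.54%


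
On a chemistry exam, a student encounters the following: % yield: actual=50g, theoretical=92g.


% yield = actual/theoretical × 100
= 50/92 × 100
= 54.35%

54.35%


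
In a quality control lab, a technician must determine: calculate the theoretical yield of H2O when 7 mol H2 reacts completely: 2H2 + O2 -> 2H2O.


Mole ratio H2O:H2 = 2:2
n(H2O) = 7 × 2/2 = 7.000 mol
mass = 7.000 × 18.02 = 126.14 g

126.14 g


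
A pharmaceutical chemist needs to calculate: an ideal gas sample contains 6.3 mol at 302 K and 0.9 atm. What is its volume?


PV = nRT  (R = 0.08206 L·atm/(mol·K))
V = nRT/P = 6.3×0.08206×302/0.9
= 173.475 L

173.475 L


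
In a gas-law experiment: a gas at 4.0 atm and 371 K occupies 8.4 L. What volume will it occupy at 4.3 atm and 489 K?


P1V1/T1 = P2V2/T2
V2 = P1V1T2/(T1P2)
= 4.0×8.4×489/(371×4.3)
= 10.299 L

10.299 L


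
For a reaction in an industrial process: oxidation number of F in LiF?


F is always -1
Oxidation number: -1

-1


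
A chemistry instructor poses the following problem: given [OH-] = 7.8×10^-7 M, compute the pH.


pOH = -log10([OH-]) = -log10(7.8×10^-7)
= 7 - log10(7.8) = 6.11
pH = 14 - pOH = 14 - 6.11 = 7.89

7.89


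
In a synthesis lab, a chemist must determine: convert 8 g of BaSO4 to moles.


M(BaSO4) = 233.4 g/mol
n = mass/M = 8/233.4 = 0.0343 mol

0.0343 mol


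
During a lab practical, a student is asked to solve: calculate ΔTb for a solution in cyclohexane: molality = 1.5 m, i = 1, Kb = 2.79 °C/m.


ΔTb = Kb × m × i
= 2.79 × 1.5 × 1
= 4.185 °C

4.185 °C


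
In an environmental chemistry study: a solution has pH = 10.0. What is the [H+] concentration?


[H+] = 10^(-pH) = 10^(-10.0)
= 1.0×10^-10 M

1.0×10^-10 M


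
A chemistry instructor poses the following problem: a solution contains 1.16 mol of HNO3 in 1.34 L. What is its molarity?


M = n/V = 1.16/1.34 = 0.866 mol/L

0.866 M


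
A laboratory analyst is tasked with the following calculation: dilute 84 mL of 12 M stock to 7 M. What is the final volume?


C1V1 = C2V2
12 × 84 = 7 × V2
V2 = 1008/7 = 144.0 mL

144.0 mL
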